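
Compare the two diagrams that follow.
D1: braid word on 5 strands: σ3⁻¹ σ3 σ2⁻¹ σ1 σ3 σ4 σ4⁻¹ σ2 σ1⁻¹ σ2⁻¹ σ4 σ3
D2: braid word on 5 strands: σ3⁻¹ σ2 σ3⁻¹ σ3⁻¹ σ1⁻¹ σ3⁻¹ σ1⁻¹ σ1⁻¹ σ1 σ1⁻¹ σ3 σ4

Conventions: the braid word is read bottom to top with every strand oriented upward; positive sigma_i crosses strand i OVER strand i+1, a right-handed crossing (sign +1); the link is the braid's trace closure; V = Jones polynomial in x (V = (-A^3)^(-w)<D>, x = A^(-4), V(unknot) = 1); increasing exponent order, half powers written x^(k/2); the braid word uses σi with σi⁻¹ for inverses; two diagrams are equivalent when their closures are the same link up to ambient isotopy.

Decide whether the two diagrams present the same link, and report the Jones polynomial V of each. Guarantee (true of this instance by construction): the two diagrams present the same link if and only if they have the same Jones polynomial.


equivalent: no
V(D1) = x^-2 - x^-1 + 1 - x + x^2  (w +2, c 12, <D> = A^-2 - A^2 + A^6 - A^10 + A^14)
D2 (bracket A^-4 + 2A^4 - 2A^8 + A^12 - 2A^16 + A^20; 12 crossings at w = -4): V = x^-8 - 2x^-7 + x^-6 - 2x^-5 + 2x^-4 + x^-2
why: 2 values of V(x) split the 2 diagrams


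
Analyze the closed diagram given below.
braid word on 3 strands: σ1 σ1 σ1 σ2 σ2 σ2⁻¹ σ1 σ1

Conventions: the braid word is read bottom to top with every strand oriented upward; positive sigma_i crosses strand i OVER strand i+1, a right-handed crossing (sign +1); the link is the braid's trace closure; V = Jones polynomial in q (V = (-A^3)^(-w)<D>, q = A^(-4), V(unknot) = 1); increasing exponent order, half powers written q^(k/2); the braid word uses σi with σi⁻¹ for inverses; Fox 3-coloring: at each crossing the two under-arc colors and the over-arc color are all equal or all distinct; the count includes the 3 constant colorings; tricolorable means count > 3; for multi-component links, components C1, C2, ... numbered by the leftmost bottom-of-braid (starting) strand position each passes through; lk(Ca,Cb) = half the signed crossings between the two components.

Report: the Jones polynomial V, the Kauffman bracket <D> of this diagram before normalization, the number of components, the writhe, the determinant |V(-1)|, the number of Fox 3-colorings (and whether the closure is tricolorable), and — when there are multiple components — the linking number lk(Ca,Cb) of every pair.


V(q) = q^2 + q^4 - q^5 + q^6 - q^7
bracket: -A^-10 + A^-6 - A^-2 + A^2 + A^10, w = +6
1 component, writhe +6, over 8 crossings
det 5, colorings 3 of 3^8 — not tricolorable
observation: |V(-1)| = 5: so not tricolorable, since 3 does not divide 5


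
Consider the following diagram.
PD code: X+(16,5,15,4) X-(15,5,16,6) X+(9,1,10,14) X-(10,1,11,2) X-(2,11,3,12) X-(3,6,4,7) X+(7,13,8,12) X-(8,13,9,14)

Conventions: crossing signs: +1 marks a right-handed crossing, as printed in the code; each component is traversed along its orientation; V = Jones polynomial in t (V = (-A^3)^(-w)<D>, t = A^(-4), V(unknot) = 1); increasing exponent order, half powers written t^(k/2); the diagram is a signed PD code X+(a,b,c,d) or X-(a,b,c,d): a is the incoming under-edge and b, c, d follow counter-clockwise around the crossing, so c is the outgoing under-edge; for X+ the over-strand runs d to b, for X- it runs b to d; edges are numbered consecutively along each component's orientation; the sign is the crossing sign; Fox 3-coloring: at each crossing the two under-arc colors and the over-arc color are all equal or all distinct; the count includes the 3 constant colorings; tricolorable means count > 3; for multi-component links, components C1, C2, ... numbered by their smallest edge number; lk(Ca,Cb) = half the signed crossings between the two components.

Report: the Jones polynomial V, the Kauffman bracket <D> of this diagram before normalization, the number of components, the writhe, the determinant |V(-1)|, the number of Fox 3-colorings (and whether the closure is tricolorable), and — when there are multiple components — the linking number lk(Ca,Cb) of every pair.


V = -t^(-1/2) - t^(1/2)
<D> = -A^-8 - A^-4 (w = -2)
2 components over 8 crossings, w = -2
lk(C1,C2): 0
9 Fox colorings among 3^8, |V(-1)| = 0: tricolorable
why: span 1 respects span(V) <= c + mu - 1 = 9 for this 2-component diagram


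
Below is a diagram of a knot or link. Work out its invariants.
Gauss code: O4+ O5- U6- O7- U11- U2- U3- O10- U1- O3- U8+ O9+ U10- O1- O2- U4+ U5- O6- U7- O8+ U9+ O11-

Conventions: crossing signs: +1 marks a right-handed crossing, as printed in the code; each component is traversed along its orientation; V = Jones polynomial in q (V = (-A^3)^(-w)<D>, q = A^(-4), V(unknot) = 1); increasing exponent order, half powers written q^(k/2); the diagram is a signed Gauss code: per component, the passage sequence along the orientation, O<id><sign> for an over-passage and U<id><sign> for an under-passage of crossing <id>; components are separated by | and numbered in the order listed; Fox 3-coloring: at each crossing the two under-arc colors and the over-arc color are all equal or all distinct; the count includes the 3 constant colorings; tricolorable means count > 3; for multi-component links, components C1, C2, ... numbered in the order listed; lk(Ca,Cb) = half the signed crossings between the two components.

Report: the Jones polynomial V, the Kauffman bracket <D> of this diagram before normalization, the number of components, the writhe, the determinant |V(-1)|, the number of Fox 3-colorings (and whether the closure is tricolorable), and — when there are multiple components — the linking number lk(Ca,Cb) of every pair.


V(q) = q^-7 - 2q^-6 + 2q^-5 - 3q^-4 + 3q^-3 - 2q^-2 + 2q^-1
bracket: -2A^-11 + 2A^-7 - 3A^-3 + 3A - 2A^5 + 2A^9 - A^13, w = -5
1 component, writhe -5, over 11 crossings
det 15, colorings 9 of 3^11 — tricolorable
observation: w = -5 (over 11 crossings) is diagram-only; (-A^3)^(5) removes it from V


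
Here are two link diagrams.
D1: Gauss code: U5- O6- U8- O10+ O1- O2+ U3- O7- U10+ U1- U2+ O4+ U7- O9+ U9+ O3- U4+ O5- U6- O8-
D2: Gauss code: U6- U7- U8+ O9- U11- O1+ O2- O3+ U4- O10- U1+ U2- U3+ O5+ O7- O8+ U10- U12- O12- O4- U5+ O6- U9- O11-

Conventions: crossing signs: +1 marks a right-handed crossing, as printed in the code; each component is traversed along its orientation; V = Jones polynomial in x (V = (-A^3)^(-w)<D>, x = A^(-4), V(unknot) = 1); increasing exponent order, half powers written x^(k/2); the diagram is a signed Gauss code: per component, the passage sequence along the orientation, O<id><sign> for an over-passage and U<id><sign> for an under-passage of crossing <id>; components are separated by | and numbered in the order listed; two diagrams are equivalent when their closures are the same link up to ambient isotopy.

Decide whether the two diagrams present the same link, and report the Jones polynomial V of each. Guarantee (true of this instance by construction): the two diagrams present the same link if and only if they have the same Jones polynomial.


same link: yes
V(D1) = -x^-6 + 2x^-5 - 2x^-4 + 3x^-3 - 3x^-2 + 2x^-1 - 1 + x  [10 crossings, <D> = A^-10 - A^-6 + 2A^-2 - 3A^2 + 3A^6 - 2A^10 + 2A^14 - A^18, w = -2]
D2 (bracket A^-16 - A^-12 + 2A^-8 - 3A^-4 + 3 - 2A^4 + 2A^8 - A^12; 12 crossings at w = -4): V = -x^-6 + 2x^-5 - 2x^-4 + 3x^-3 - 3x^-2 + 2x^-1 - 1 + x
note: from 10 to 12 crossings by R-moves: one link, two diagrams


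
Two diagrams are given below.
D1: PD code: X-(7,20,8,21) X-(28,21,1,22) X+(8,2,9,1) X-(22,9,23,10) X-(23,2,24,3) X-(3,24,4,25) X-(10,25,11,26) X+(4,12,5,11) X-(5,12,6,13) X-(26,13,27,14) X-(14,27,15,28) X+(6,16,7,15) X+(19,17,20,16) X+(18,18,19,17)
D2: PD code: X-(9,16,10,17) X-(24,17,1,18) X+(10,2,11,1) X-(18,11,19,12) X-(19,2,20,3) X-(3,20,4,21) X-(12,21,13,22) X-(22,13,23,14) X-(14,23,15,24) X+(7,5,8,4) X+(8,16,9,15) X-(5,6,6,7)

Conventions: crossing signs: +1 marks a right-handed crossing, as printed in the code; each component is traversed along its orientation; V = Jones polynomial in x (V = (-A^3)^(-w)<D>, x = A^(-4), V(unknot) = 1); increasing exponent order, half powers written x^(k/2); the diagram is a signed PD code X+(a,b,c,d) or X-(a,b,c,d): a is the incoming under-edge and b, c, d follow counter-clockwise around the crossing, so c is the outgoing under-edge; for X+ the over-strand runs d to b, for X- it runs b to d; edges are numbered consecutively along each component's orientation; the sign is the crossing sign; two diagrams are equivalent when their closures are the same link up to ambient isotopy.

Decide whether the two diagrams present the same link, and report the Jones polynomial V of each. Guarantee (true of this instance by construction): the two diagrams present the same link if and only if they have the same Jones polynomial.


equivalent: yes
D1 (bracket A^-4 - 1 + 2A^4 - 2A^8 + 3A^12 - 2A^16 + A^20 - A^24; 14 crossings at w = -4): V = -x^-9 + x^-8 - 2x^-7 + 3x^-6 - 2x^-5 + 2x^-4 - x^-3 + x^-2
D2 (bracket A^-10 - A^-6 + 2A^-2 - 2A^2 + 3A^6 - 2A^10 + A^14 - A^18; 12 crossings at w = -6): V = -x^-9 + x^-8 - 2x^-7 + 3x^-6 - 2x^-5 + 2x^-4 - x^-3 + x^-2
key observation: all 2 diagrams share one V(x), hence one class


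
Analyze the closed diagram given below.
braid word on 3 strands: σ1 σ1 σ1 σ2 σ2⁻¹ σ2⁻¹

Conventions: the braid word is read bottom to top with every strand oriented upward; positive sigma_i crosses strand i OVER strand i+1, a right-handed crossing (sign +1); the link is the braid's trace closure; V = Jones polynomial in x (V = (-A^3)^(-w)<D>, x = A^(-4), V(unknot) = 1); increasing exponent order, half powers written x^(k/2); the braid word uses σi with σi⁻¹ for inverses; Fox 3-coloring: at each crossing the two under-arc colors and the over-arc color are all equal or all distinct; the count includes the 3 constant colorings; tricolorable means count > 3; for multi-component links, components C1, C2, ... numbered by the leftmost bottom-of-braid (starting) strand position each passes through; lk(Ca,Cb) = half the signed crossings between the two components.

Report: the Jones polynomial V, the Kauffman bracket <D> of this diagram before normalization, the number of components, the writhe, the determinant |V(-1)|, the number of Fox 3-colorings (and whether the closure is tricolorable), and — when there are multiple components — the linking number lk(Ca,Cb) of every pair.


Jones polynomial: V(x) = x + x^3 - x^4
<D> = -A^-10 + A^-6 + A^2; writhe +2
components 1, writhe +2 (6 crossings)
3-colorings: 9 of 3^6, det 3 — tricolorable
note: inverse pairs cancel, leaving σ1 σ1 σ1 σ2⁻¹


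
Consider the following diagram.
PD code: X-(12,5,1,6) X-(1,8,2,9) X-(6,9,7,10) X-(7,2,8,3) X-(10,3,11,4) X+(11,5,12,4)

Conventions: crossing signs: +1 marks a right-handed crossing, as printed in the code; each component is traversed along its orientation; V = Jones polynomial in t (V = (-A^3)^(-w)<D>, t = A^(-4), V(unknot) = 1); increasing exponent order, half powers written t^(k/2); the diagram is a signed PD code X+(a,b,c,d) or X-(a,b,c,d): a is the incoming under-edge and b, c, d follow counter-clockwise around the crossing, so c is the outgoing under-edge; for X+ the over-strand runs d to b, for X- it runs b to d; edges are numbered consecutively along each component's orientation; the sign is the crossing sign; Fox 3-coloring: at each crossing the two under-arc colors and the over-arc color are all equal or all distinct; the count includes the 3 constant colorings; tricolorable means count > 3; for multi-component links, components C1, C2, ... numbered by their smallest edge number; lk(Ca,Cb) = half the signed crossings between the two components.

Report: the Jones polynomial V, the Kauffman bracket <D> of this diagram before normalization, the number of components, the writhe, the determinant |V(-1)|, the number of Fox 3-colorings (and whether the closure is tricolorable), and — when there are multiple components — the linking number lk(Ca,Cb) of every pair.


Jones polynomial: V(t) = -t^-4 + t^-3 + t^-1
<D> = A^-8 + 1 - A^4; writhe -4
components 1, writhe -4 (6 crossings)
3-colorings: 9 of 3^6, det 3 — tricolorable
note: V spans 3 powers of t: at least 3 crossings in any diagram


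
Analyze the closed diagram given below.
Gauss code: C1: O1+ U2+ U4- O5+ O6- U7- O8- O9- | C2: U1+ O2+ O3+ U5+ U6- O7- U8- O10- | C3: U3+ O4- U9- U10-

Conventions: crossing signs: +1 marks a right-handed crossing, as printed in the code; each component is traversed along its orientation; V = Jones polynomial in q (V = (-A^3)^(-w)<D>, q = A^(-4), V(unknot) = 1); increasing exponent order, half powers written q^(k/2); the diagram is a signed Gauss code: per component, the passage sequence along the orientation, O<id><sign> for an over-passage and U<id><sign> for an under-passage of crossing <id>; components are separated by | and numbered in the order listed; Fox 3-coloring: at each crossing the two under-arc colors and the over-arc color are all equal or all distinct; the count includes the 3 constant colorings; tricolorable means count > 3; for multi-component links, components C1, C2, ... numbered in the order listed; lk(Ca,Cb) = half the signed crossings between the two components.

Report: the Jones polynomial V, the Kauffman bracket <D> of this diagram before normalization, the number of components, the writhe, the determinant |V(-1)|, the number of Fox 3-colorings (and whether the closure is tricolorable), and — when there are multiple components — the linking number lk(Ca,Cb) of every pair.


V(q) = q^-3 + q^-2 + q^-1 + 1
bracket: A^-6 + A^-2 + A^2 + A^6, w = -2
3 components, writhe -2, over 10 crossings
lk(C1,C2) = 0
linking number lk(C1,C3) = -1
lk(C2,C3): 0
det 0, colorings 9 of 3^10 — tricolorable
observation: w = -2 (over 10 crossings) is diagram-only; (-A^3)^(2) removes it from V


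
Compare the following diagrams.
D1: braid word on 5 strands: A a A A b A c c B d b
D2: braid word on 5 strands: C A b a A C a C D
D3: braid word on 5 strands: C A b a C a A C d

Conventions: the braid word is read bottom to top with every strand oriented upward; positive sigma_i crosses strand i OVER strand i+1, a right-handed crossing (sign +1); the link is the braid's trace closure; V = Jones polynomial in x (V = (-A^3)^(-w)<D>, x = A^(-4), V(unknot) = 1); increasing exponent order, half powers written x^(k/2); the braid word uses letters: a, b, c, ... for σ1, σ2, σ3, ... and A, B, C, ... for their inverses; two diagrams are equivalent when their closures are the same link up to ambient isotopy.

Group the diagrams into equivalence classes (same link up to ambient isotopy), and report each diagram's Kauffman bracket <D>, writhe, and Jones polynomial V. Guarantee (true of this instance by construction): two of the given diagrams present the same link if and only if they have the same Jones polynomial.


equivalence classes: {D1} | {D2, D3}
D1 (bracket A^-3 + 2A^5 - A^9 + A^13 - A^17; 11 crossings at w = +1): V = x^(-7/2) - x^(-5/2) + x^(-3/2) - 2x^(-1/2) - x^(3/2)
V(D2) = x^(-9/2) - x^(-5/2) - x^(-3/2) - x^(-1/2)  [9 crossings, <D> = A^-7 + A^-3 + A - A^9, w = -3]
V(D3) = x^(-9/2) - x^(-5/2) - x^(-3/2) - x^(-1/2)  (w -1, c 9, <D> = A^-1 + A^3 + A^7 - A^15)
observation: 2 classes among 3 diagrams; unequal V(x) rules out equality


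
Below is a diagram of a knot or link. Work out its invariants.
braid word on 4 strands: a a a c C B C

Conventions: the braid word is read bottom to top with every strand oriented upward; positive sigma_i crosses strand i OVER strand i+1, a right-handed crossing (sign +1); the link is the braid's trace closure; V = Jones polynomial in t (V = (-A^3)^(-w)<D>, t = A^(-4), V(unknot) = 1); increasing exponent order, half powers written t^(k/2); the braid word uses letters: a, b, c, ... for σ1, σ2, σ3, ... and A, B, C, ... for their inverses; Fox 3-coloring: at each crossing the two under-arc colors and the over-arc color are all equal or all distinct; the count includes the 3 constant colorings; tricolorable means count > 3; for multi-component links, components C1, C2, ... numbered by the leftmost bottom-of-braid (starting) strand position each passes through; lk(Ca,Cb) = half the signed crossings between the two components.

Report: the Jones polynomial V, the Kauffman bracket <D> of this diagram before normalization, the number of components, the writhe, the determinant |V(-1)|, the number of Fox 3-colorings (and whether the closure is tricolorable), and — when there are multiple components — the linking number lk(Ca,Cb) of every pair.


Jones polynomial: V(t) = t + t^3 - t^4
<D> = A^-13 - A^-9 - A^-1; writhe +1
components 1, writhe +1 (7 crossings)
3-colorings: 9 of 3^7, det 3 — tricolorable
note: det 3 = |V(-1)|; divisible by 3, so tricolorable


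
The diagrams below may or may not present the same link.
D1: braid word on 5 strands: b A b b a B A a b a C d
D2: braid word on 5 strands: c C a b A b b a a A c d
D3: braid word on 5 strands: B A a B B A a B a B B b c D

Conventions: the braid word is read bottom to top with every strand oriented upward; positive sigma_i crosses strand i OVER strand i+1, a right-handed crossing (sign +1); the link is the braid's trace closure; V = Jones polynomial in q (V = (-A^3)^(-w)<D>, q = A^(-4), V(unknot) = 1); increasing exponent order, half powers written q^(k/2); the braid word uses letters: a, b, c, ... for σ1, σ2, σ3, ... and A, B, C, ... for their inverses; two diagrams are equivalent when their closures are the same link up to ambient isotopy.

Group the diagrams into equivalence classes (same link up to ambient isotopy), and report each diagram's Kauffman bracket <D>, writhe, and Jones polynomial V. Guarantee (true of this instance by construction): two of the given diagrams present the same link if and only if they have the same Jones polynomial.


equivalence classes: {D1, D2} | {D3}
D1 (bracket -A^-12 + A^-8 - A^-4 + 2 - A^4 + A^8; 12 crossings at w = +4): V = q - q^2 + 2q^3 - q^4 + q^5 - q^6
V(D2) = q - q^2 + 2q^3 - q^4 + q^5 - q^6  [12 crossings, <D> = -A^-6 + A^-2 - A^2 + 2A^6 - A^10 + A^14, w = +6]
V(D3) = -q^-7 + q^-6 - q^-5 + q^-4 + q^-2  (w -4, c 14, <D> = A^-4 + A^4 - A^8 + A^12 - A^16)
observation: 2 values of V(q) split the 3 diagrams


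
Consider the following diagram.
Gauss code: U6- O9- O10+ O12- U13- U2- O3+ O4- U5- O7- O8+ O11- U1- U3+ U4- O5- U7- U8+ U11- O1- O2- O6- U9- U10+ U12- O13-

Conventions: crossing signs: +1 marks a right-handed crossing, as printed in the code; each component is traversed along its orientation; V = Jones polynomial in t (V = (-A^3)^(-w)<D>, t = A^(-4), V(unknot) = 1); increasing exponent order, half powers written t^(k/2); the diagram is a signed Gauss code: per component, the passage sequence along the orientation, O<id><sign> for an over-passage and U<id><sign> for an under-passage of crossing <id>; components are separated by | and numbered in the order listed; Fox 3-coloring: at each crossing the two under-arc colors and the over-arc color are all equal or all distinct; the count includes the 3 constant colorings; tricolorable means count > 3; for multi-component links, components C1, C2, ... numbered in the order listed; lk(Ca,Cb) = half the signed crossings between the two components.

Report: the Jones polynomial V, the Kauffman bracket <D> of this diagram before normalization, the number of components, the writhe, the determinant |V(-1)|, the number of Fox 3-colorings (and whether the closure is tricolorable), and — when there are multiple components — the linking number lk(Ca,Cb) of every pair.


V = t^-8 - 2t^-7 + t^-6 - 2t^-5 + 2t^-4 + t^-2
<D> = -A^-13 - 2A^-5 + 2A^-1 - A^3 + 2A^7 - A^11 (w = -7)
1 component over 13 crossings, w = -7
27 Fox colorings among 3^13, |V(-1)| = 9: tricolorable
why: w = -7 shifts under R1 moves; the (-A^3)^(7) factor cancels that in V


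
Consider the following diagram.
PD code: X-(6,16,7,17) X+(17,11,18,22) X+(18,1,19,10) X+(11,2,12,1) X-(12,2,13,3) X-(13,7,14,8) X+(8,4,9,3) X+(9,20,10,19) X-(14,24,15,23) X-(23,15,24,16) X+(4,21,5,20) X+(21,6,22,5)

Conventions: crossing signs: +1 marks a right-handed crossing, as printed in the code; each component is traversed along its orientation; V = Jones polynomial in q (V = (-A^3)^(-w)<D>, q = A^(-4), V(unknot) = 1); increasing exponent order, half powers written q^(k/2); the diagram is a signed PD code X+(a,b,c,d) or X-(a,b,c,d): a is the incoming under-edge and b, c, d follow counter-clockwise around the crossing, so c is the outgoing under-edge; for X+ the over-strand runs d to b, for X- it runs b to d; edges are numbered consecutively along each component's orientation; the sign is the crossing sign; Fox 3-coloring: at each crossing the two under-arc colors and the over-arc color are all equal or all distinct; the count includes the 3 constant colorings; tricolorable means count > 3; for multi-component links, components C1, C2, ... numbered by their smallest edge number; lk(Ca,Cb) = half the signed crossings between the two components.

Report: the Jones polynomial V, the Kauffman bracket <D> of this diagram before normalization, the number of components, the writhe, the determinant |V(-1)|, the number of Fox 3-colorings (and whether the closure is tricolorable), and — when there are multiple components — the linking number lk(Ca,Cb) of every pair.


V = q^-3 - q^-2 + 3q^-1 - 3 + 5q - 4q^2 + 5q^3 - 3q^4 + 2q^5 - q^6
<D> = -A^-18 + 2A^-14 - 3A^-10 + 5A^-6 - 4A^-2 + 5A^2 - 3A^6 + 3A^10 - A^14 + A^18 (w = +2)
3 components over 12 crossings, w = +2
lk(C1,C2): +1
lk(C1,C3) = 0
linking number lk(C2,C3) = -1
3 Fox colorings among 3^12, |V(-1)| = 28: not tricolorable
why: |V(-1)| = 28: so not tricolorable, since 3 does not divide 28


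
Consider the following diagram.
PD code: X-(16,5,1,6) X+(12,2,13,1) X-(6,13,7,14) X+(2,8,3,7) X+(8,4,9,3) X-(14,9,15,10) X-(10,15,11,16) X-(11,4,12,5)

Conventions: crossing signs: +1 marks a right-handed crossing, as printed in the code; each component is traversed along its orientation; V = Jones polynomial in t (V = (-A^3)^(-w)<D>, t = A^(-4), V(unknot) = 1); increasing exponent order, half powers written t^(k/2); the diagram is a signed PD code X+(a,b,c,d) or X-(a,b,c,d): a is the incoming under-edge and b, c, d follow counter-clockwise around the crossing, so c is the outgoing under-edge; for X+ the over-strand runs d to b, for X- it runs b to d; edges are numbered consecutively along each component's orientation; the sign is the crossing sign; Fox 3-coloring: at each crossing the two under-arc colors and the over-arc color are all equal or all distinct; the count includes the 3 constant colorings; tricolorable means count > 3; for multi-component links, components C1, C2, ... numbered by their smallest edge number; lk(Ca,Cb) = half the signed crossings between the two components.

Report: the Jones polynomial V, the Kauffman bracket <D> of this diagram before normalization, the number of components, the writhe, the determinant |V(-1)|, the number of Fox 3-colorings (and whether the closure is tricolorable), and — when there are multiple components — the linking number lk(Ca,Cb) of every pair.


V = 1
<D> = A^-6 (w = -2)
1 component over 8 crossings, w = -2
3 Fox colorings among 3^8, |V(-1)| = 1: not tricolorable
why: |V(-1)| = 1: so not tricolorable, since 3 does not divide 1


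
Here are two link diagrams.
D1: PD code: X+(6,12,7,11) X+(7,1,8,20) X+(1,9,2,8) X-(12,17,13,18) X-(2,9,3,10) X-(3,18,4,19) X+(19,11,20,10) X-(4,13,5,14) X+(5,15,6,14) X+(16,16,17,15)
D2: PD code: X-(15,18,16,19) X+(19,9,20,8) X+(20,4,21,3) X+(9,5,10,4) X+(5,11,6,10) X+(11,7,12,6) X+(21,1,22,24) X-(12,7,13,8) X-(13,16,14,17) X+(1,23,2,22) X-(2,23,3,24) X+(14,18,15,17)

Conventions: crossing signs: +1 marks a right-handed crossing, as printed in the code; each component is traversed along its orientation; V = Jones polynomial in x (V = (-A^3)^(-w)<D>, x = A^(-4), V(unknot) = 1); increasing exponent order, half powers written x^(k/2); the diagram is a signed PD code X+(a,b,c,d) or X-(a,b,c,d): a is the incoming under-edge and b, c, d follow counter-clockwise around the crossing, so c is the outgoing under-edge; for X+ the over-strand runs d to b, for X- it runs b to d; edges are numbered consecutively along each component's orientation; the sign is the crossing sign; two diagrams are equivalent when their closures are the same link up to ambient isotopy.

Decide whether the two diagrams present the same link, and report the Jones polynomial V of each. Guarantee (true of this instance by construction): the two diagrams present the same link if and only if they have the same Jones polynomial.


same link: no
V(D1) = 1  [10 crossings, <D> = A^6, w = +2]
D2 (bracket -A^-4 + 1 + A^8; 12 crossings at w = +4): V = x + x^3 - x^4
note: 2 classes among 2 diagrams; unequal V(x) rules out equality


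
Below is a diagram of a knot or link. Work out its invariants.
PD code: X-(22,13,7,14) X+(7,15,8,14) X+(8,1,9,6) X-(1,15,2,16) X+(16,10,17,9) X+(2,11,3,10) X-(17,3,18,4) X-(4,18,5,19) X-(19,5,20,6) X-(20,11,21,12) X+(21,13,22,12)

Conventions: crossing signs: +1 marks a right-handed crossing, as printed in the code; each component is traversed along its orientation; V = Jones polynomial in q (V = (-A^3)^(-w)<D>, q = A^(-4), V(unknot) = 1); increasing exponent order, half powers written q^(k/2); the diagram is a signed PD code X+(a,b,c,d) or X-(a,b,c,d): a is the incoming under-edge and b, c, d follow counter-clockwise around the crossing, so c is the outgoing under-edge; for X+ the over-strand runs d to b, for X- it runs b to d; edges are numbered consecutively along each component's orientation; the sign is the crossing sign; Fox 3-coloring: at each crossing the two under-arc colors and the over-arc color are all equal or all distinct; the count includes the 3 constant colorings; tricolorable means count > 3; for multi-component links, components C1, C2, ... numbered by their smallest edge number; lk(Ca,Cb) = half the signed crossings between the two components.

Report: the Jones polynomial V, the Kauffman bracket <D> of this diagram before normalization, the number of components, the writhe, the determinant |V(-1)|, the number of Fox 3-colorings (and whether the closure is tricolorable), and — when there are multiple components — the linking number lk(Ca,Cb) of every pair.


Jones polynomial: V(q) = -q^(-5/2) - q^(-1/2)
<D> = A^-1 + A^7; writhe -1
components 2, writhe -1 (11 crossings)
linking number lk(C1,C2) = -1
3-colorings: 3 of 3^11, det 2 — not tricolorable
note: the span of V is 2, within the link bound 11 + 2 - 1


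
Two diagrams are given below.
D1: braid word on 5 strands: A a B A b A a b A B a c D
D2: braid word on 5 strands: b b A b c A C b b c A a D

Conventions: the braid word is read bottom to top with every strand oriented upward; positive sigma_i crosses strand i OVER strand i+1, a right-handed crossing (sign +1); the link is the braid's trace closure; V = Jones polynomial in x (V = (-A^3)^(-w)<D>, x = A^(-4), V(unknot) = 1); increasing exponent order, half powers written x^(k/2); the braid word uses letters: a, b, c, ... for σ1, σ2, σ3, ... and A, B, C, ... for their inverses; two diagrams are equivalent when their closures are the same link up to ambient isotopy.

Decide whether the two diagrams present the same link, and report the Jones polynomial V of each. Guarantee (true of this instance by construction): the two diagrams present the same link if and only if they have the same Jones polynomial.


equivalent: no
D1 (bracket -A^-9 + A^-5 + A^3 + A^11; 13 crossings at w = -1): V = -x^(-7/2) - x^(-3/2) - x^(1/2) + x^(3/2)
D2 (bracket -A^-17 + 2A^-13 - 2A^-9 + 3A^-5 - 2A^-1 + 2A^3 - A^7 + A^11; 13 crossings at w = +3): V = -x^(-1/2) + x^(1/2) - 2x^(3/2) + 2x^(5/2) - 3x^(7/2) + 2x^(9/2) - 2x^(11/2) + x^(13/2)
key observation: V(x) takes 2 values over 2 diagrams, fixing the grouping


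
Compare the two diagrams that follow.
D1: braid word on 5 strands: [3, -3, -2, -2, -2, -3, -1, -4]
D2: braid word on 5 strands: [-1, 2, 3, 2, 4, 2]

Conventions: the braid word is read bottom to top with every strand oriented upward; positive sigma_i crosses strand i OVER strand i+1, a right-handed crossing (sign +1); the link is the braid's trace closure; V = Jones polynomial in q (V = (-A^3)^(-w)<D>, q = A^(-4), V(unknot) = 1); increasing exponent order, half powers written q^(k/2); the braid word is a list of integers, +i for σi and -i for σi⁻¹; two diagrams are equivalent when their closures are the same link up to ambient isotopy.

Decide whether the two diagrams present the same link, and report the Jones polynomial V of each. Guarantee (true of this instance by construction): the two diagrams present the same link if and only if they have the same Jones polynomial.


equivalent: no
D1 (bracket A^-14 + A^-6 - A^-2; 8 crossings at w = -6): V = -q^-4 + q^-3 + q^-1
V(D2) = q + q^3 - q^4  [6 crossings, <D> = -A^-4 + 1 + A^8, w = +4]
observation: 2 values of V(q) split the 2 diagrams


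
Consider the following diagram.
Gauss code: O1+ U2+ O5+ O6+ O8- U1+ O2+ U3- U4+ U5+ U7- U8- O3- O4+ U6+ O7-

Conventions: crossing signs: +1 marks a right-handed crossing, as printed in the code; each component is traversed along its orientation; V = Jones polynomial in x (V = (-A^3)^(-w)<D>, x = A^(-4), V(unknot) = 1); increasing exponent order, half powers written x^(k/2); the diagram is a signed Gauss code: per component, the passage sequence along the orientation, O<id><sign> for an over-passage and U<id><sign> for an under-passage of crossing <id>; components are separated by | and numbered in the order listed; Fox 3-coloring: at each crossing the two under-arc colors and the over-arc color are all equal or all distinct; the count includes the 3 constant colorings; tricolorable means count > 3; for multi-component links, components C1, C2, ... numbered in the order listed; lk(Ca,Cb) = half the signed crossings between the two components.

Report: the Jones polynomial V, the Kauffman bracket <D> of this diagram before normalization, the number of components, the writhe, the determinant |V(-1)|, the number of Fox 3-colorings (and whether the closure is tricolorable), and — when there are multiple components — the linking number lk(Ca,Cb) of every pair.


Jones polynomial: V(x) = x + x^3 - x^4
<D> = -A^-10 + A^-6 + A^2; writhe +2
components 1, writhe +2 (8 crossings)
3-colorings: 9 of 3^8, det 3 — tricolorable
note: V spans 3 powers of x: at least 3 crossings in any diagram


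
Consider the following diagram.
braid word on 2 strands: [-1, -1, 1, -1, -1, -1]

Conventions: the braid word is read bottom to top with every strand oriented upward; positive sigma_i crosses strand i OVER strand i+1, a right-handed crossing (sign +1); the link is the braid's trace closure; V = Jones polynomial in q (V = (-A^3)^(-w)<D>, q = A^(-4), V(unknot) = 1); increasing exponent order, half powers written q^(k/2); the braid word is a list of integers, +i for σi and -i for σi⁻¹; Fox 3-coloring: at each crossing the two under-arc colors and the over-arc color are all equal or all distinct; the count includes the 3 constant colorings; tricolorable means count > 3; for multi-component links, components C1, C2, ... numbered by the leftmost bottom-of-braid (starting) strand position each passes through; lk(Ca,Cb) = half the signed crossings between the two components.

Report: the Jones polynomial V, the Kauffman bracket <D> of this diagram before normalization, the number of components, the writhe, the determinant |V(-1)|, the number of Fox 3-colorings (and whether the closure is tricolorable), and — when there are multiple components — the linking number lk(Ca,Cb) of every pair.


V(q) = -q^(-11/2) + q^(-9/2) - q^(-7/2) - q^(-3/2)
bracket: -A^-6 - A^2 + A^6 - A^10, w = -4
2 components, writhe -4, over 6 crossings
lk(C1,C2) = -2
det 4, colorings 3 of 3^6 — not tricolorable
observation: a (2,4) torus form — a single generator 4 times


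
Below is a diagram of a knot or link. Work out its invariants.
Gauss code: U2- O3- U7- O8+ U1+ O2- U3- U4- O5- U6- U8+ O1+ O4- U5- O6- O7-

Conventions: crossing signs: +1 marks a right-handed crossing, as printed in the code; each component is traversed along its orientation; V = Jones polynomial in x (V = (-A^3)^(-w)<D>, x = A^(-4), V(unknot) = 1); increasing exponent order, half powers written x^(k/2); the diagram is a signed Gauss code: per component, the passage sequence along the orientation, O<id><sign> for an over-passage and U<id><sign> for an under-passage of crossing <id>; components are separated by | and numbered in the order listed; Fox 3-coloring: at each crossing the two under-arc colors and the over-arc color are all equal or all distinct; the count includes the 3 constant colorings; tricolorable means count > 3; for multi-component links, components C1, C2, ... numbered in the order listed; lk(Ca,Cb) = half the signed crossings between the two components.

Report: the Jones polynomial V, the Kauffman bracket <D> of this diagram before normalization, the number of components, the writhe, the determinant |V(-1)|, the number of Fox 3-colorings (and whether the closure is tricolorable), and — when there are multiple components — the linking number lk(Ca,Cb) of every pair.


V(x) = x^-7 - 2x^-6 + 2x^-5 - 3x^-4 + 3x^-3 - 2x^-2 + 2x^-1
bracket: 2A^-8 - 2A^-4 + 3 - 3A^4 + 2A^8 - 2A^12 + A^16, w = -4
1 component, writhe -4, over 8 crossings
det 15, colorings 9 of 3^8 — tricolorable
observation: w = -4 (over 8 crossings) is diagram-only; (-A^3)^(4) removes it from V


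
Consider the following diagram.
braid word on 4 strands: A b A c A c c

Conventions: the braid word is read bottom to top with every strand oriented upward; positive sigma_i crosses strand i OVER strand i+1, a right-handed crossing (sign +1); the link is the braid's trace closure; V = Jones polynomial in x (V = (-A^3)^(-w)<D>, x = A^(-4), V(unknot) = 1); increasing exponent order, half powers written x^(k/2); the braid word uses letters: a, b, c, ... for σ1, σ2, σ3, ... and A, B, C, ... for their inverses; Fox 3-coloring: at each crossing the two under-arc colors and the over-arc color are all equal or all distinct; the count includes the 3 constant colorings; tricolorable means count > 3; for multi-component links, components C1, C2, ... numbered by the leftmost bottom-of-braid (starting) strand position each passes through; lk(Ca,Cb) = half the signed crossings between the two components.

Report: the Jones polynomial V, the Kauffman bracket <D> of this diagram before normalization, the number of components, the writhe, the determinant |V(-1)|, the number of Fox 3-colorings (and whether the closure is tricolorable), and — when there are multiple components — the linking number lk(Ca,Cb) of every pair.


V = -x^-3 + x^-2 - x^-1 + 3 - x + x^2 - x^3
<D> = A^-9 - A^-5 + A^-1 - 3A^3 + A^7 - A^11 + A^15 (w = +1)
1 component over 7 crossings, w = +1
27 Fox colorings among 3^7, |V(-1)| = 9: tricolorable
why: w = +1 shifts under R1 moves; the (-A^3)^(-1) factor cancels that in V


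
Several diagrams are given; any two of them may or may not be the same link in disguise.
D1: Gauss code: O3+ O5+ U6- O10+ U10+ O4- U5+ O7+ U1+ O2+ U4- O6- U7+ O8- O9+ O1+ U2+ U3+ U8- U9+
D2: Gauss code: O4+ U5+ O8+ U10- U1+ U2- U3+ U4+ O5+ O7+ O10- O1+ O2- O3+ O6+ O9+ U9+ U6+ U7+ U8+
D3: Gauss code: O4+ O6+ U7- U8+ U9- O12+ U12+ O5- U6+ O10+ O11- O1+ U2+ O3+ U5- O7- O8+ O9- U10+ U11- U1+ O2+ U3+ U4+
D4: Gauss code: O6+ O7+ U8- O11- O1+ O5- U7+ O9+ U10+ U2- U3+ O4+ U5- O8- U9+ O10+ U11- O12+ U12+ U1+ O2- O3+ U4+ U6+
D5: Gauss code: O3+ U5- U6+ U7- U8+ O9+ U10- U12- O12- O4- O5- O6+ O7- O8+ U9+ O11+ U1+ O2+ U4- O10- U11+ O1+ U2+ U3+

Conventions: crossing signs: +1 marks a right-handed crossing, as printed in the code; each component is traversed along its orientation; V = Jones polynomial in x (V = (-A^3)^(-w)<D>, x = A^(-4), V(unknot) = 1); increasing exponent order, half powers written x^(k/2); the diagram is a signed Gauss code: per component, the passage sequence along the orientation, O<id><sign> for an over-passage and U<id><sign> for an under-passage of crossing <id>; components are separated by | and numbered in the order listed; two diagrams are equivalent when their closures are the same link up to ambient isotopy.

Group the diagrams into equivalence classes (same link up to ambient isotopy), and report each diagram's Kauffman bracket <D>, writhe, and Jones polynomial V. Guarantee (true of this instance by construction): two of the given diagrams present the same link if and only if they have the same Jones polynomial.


grouping into links: {D1, D3, D4, D5} | {D2}
V(D1) = x^-1 - 1 + 2x - 2x^2 + 2x^3 - 2x^4 + x^5  (w +4, c 10, <D> = A^-8 - 2A^-4 + 2 - 2A^4 + 2A^8 - A^12 + A^16)
V(D2) = x + x^3 - x^4  [10 crossings, <D> = -A^2 + A^6 + A^14, w = +6]
V(D3) = x^-1 - 1 + 2x - 2x^2 + 2x^3 - 2x^4 + x^5  [12 crossings, <D> = A^-8 - 2A^-4 + 2 - 2A^4 + 2A^8 - A^12 + A^16, w = +4]
D4 (bracket A^-8 - 2A^-4 + 2 - 2A^4 + 2A^8 - A^12 + A^16; 12 crossings at w = +4): V = x^-1 - 1 + 2x - 2x^2 + 2x^3 - 2x^4 + x^5
D5 (bracket A^-14 - 2A^-10 + 2A^-6 - 2A^-2 + 2A^2 - A^6 + A^10; 12 crossings at w = +2): V = x^-1 - 1 + 2x - 2x^2 + 2x^3 - 2x^4 + x^5
why: 2 values of V(x) split the 5 diagrams


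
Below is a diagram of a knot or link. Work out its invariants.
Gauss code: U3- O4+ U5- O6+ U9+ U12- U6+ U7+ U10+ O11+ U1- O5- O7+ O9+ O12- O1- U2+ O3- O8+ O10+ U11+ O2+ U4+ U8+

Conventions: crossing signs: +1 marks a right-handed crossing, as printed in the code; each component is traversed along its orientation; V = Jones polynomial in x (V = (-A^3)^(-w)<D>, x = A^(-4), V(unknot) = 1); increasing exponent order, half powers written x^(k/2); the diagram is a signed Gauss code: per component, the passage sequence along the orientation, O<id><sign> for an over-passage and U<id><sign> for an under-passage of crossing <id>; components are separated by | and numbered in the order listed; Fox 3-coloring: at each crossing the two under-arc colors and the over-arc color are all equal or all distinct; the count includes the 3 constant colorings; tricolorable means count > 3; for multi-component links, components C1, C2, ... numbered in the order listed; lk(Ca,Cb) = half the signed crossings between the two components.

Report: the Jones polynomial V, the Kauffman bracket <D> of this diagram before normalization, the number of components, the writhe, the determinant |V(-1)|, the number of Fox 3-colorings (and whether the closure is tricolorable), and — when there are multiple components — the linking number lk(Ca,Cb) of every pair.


V = x + x^3 - x^4
<D> = -A^-4 + 1 + A^8 (w = +4)
1 component over 12 crossings, w = +4
9 Fox colorings among 3^12, |V(-1)| = 3: tricolorable
why: w = +4 shifts under R1 moves; the (-A^3)^(-4) factor cancels that in V


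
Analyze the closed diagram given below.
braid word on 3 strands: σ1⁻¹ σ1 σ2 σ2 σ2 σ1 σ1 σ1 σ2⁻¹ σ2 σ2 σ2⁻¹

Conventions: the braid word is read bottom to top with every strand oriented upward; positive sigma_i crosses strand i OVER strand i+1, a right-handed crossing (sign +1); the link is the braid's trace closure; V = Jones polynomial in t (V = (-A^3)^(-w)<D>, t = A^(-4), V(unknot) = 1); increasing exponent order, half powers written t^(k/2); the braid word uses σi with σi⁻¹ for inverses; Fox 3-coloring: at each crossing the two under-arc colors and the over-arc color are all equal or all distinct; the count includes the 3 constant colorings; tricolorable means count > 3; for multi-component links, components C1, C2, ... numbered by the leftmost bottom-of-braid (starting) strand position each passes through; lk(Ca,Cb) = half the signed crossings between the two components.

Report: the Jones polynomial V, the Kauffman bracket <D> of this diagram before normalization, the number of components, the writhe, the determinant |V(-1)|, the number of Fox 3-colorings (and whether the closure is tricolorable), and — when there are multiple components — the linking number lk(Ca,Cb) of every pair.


V(t) = t^2 + 2t^4 - 2t^5 + t^6 - 2t^7 + t^8
bracket: A^-14 - 2A^-10 + A^-6 - 2A^-2 + 2A^2 + A^10, w = +6
1 component, writhe +6, over 12 crossings
det 9, colorings 27 of 3^12 — tricolorable
observation: w = +6 (over 12 crossings) is diagram-only; (-A^3)^(-6) removes it from V
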